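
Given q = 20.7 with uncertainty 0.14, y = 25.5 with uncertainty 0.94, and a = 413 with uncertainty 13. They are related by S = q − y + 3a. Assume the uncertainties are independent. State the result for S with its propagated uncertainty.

S is a linear combination, so absolute uncertainties add in quadrature:
  (δq)² = 0.0196;  (δy)² = 0.884;  (3·δa)² = 1520
δS = √(1520) = 39.0
S = 1230.

1230 ± 39.0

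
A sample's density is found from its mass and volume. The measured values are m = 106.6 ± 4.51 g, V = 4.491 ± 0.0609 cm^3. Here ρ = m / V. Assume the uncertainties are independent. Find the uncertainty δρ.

1.05 g/cm^3

Relative error in a monomial: (δρ/ρ)² = Σ (nᵢ · δxᵢ/xᵢ)².
  (1·δm/m)² = (1×0.0423)² = 0.00179;  (-1·δV/V)² = (-1×0.0136)² = 0.000184
δρ/ρ = √(0.00197) = 0.0444
ρ = 23.74 g/cm^3, so δρ = 0.0444 × 23.74 = 1.05 g/cm^3.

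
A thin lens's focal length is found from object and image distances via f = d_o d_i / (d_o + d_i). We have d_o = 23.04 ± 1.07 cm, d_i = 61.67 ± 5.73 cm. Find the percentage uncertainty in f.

∂f/∂d_o = (d_i/(d_o+d_i))² = 0.530;  ∂f/∂d_i = (d_o/(d_o+d_i))² = 0.0740
δf = √((∂f/∂d_o · δd_o)² + (∂f/∂d_i · δd_i)²) = √(0.322 + 0.180) = 0.708 cm
f = 16.77 cm, so δf/f = 0.708/16.77 = 0.0422.

4.22%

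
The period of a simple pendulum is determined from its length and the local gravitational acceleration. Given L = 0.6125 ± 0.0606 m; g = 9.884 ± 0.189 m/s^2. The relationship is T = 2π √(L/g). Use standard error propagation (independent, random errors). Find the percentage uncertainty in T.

Relative error in a monomial: (δT/T)² = Σ (nᵢ · δxᵢ/xᵢ)².
  (½·δL/L)² = (0.5×0.0989)² = 0.00245;  (−½·δg/g)² = (-0.5×0.0191)² = 9.14e-05
δT/T = √(0.00254) = 0.0504

5.04%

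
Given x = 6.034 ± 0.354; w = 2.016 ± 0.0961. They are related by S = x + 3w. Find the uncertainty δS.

0.457

Sums and differences: (δS)² = Σ (cᵢ δxᵢ)².
  (δx)² = 0.125;  (3·δw)² = 0.0831
δS = √(0.208) = 0.457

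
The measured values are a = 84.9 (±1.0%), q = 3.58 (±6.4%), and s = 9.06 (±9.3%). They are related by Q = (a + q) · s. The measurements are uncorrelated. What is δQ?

75.0

Let u = a + q = 88.5. δu = √(δa² + δq²) = √(0.721 + 0.0525) = 0.879, so δu/u = 0.00994.
Q is then a monomial in u, s:
δQ/Q = √((δu/u)² + (1·δs/s)²) = √(9.88e-05 + 0.00865) = 0.0935
Q = 802, so δQ = 0.0935 × 802 = 75.0.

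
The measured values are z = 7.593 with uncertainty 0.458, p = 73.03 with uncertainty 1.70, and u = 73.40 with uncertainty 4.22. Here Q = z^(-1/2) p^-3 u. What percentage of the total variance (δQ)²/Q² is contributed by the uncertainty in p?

(δQ/Q)² = (−½·δz/z)² + (-3·δp/p)² + (1·δu/u)²
  z term: (-0.5×0.0603)² = 0.000910
  p term: (-3×0.0233)² = 0.00488
  u term: (1×0.0575)² = 0.00331
Total = 0.00909. Share from p = 0.00488/0.00909 = 0.536.

53.6%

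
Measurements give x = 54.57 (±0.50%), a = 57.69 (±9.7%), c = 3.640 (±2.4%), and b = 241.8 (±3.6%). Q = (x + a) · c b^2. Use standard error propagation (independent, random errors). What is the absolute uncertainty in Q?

2.17e+06

Let u = x + a = 112.3. δu = √(δx² + δa²) = √(0.0744 + 31.3) = 5.60, so δu/u = 0.0499.
Q is then a monomial in u, c, b:
δQ/Q = √((δu/u)² + (1·δc/c)² + (2·δb/b)²) = √(0.00249 + 0.000576 + 0.00518) = 0.0908
Q = 2.389e+07, so δQ = 0.0908 × 2.389e+07 = 2.17e+06.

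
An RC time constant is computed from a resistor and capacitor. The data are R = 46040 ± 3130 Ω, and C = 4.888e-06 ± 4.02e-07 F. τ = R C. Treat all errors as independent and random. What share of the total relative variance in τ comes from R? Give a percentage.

(δτ/τ)² = (1·δR/R)² + (1·δC/C)²
  R term: (1×0.0680)² = 0.00462
  C term: (1×0.0822)² = 0.00676
Total = 0.0114. Share from R = 0.00462/0.0114 = 0.406.

40.6%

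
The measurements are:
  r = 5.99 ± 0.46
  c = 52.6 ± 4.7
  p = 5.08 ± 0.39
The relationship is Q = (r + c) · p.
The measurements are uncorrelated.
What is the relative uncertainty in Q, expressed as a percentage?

11.1%

Let u = r + c = 58.6. δu = √(δr² + δc²) = √(0.212 + 22.1) = 4.72, so δu/u = 0.0806.
Q is then a monomial in u, p:
δQ/Q = √((δu/u)² + (1·δp/p)²) = √(0.00650 + 0.00589) = 0.111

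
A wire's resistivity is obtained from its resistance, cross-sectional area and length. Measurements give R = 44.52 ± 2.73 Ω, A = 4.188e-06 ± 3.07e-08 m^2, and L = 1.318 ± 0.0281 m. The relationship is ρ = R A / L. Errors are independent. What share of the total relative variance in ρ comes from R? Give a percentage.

88.1%

(δρ/ρ)² = (1·δR/R)² + (1·δA/A)² + (-1·δL/L)²
  R term: (1×0.0613)² = 0.00376
  A term: (1×0.00733)² = 5.37e-05
  L term: (-1×0.0213)² = 0.000455
Total = 0.00427. Share from R = 0.00376/0.00427 = 0.881.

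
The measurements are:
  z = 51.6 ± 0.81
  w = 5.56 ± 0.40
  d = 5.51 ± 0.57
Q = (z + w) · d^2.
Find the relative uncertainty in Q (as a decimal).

0.207

Let u = z + w = 57.2. δu = √(δz² + δw²) = √(0.656 + 0.160) = 0.903, so δu/u = 0.0158.
Q is then a monomial in u, d:
δQ/Q = √((δu/u)² + (2·δd/d)²) = √(0.000250 + 0.0428) = 0.207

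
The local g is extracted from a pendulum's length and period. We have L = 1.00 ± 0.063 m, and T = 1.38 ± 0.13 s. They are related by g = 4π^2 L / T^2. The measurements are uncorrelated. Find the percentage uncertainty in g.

Since g is a product/quotient, work with relative uncertainties:
  (1·δL/L)² = (1×0.0630)² = 0.00397;  (-2·δT/T)² = (-2×0.0942)² = 0.0355
δg/g = √(0.0395) = 0.199

19.9%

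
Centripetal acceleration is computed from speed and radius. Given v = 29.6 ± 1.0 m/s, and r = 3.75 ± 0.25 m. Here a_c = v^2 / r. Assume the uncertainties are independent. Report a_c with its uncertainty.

234 ± 22.2 m/s^2

Each factor contributes (exponent × relative error)² to (δa_c/a_c)²:
  (2·δv/v)² = (2×0.0338)² = 0.00457;  (-1·δr/r)² = (-1×0.0667)² = 0.00444
δa_c/a_c = √(0.00901) = 0.0949
a_c = 234 m/s^2, so δa_c = 0.0949 × 234 = 22.2 m/s^2.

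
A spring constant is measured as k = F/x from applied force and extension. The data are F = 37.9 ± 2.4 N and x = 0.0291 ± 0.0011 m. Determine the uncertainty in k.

96.1 N/m

Products/powers → add relative errors in quadrature, weighted by exponent:
  (1·δF/F)² = (1×0.0633)² = 0.00401;  (-1·δx/x)² = (-1×0.0378)² = 0.00143
δk/k = √(0.00544) = 0.0737
k = 1300 N/m, so δk = 0.0737 × 1300 = 96.1 N/m.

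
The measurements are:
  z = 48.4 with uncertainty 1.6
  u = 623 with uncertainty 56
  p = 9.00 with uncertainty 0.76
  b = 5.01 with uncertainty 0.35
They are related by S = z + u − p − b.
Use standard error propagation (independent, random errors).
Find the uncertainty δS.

56.0

Each term contributes (cᵢ δxᵢ)² to (δS)²:
  (δz)² = 2.56;  (δu)² = 3140;  (δp)² = 0.578;  (δb)² = 0.122
δS = √(3140) = 56.0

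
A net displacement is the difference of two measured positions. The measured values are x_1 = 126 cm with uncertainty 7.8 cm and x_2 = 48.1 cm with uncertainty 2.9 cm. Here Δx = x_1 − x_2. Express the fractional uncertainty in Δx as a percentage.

Absolute uncertainties add in quadrature for a linear combination:
  (δx_1)² = 60.8;  (δx_2)² = 8.41
δΔx = √(69.2) = 8.32 cm
Δx = 77.9 cm, so δΔx/Δx = 8.32/77.9 = 0.107.

10.7%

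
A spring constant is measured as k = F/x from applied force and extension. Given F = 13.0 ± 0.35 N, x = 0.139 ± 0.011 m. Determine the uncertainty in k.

7.82 N/m

For a monomial k ∝ F, x^-1, fractional errors add in quadrature:
  (1·δF/F)² = (1×0.0269)² = 0.000725;  (-1·δx/x)² = (-1×0.0791)² = 0.00626
δk/k = √(0.00699) = 0.0836
k = 93.5 N/m, so δk = 0.0836 × 93.5 = 7.82 N/m.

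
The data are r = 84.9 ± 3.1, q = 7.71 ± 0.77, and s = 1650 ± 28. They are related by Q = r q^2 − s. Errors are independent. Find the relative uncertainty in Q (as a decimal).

Let p = r·q^2 = 5050. δp/p = √((1·δr/r)² + (2·δq/q)²) = √(0.00133 + 0.0399) = 0.203, so δp = 1020.
Q = p − s: δQ = √(δp² + δs²) = √(1.05e+06 + 784) = 1030
Q = 3400, so δQ/Q = 1030/3400 = 0.302.

0.302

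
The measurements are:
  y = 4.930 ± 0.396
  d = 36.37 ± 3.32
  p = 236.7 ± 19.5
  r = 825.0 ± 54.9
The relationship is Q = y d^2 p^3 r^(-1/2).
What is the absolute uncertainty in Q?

Q is a product of powers, so relative uncertainties combine in quadrature:
  (1·δy/y)² = (1×0.0803)² = 0.00645;  (2·δd/d)² = (2×0.0913)² = 0.0333;  (3·δp/p)² = (3×0.0824)² = 0.0611;  (−½·δr/r)² = (-0.5×0.0665)² = 0.00111
δQ/Q = √(0.102) = 0.319
Q = 3.011e+09, so δQ = 0.319 × 3.011e+09 = 9.61e+08.

9.61e+08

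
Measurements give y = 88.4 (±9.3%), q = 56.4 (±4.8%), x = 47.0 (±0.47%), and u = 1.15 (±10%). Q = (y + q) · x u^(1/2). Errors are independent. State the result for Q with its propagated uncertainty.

Let w = y + q = 145. δw = √(δy² + δq²) = √(67.6 + 7.33) = 8.66, so δw/w = 0.0598.
Q is then a monomial in w, x, u:
δQ/Q = √((δw/w)² + (1·δx/x)² + (½·δu/u)²) = √(0.00357 + 2.21e-05 + 0.00250) = 0.0781
Q = 7300, so δQ = 0.0781 × 7300 = 570.

7300 ± 570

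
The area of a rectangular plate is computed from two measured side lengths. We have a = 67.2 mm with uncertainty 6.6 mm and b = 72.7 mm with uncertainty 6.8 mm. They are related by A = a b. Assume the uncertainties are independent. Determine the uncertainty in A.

For a monomial A ∝ a, b, fractional errors add in quadrature:
  (1·δa/a)² = (1×0.0982)² = 0.00965;  (1·δb/b)² = (1×0.0935)² = 0.00875
δA/A = √(0.0184) = 0.136
A = 4890 mm^2, so δA = 0.136 × 4890 = 663 mm^2.

663 mm^2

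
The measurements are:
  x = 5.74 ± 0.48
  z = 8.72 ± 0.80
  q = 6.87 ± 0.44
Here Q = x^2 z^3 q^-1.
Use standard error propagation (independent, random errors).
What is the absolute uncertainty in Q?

1040

Each factor contributes (exponent × relative error)² to (δQ/Q)²:
  (2·δx/x)² = (2×0.0836)² = 0.0280;  (3·δz/z)² = (3×0.0917)² = 0.0758;  (-1·δq/q)² = (-1×0.0640)² = 0.00410
δQ/Q = √(0.108) = 0.328
Q = 3180, so δQ = 0.328 × 3180 = 1040.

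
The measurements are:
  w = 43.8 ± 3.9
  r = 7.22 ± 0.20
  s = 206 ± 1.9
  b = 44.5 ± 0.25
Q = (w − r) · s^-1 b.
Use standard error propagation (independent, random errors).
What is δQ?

0.848

Let u = w − r = 36.6. δu = √(δw² + δr²) = √(15.2 + 0.0400) = 3.91, so δu/u = 0.107.
Q is then a monomial in u, s, b:
δQ/Q = √((δu/u)² + (-1·δs/s)² + (1·δb/b)²) = √(0.0114 + 8.51e-05 + 3.16e-05) = 0.107
Q = 7.90, so δQ = 0.107 × 7.90 = 0.848.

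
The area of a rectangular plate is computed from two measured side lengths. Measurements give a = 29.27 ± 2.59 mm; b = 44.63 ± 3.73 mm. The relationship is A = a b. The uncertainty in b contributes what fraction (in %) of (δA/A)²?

(δA/A)² = (1·δa/a)² + (1·δb/b)²
  a term: (1×0.0885)² = 0.00783
  b term: (1×0.0836)² = 0.00698
Total = 0.0148. Share from b = 0.00698/0.0148 = 0.471.

47.1%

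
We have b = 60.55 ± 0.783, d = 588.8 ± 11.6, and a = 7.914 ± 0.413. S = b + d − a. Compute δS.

Absolute uncertainties add in quadrature for a linear combination:
  (δb)² = 0.613;  (δd)² = 135;  (δa)² = 0.171
δS = √(135) = 11.6

11.6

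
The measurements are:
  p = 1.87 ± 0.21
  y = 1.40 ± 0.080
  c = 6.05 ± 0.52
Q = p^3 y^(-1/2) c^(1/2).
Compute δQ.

Products/powers → add relative errors in quadrature, weighted by exponent:
  (3·δp/p)² = (3×0.112)² = 0.114;  (−½·δy/y)² = (-0.5×0.0571)² = 0.000816;  (½·δc/c)² = (0.5×0.0860)² = 0.00185
δQ/Q = √(0.116) = 0.341
Q = 13.6, so δQ = 0.341 × 13.6 = 4.63.

4.63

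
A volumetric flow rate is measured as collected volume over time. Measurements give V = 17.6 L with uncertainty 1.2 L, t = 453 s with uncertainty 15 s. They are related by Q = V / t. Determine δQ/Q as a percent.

For a monomial Q ∝ V, t^-1, fractional errors add in quadrature:
  (1·δV/V)² = (1×0.0682)² = 0.00465;  (-1·δt/t)² = (-1×0.0331)² = 0.00110
δQ/Q = √(0.00575) = 0.0758

7.58%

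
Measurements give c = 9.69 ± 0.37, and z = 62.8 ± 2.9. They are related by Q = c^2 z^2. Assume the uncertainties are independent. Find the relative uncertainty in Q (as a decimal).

0.120

Since Q is a product/quotient, work with relative uncertainties:
  (2·δc/c)² = (2×0.0382)² = 0.00583;  (2·δz/z)² = (2×0.0462)² = 0.00853
δQ/Q = √(0.0144) = 0.120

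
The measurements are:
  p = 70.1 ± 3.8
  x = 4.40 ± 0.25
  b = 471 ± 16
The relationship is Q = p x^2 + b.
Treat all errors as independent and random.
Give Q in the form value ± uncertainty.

Let w = p·x^2 = 1360. δw/w = √((1·δp/p)² + (2·δx/x)²) = √(0.00294 + 0.0129) = 0.126, so δw = 171.
Q = w + b: δQ = √(δw² + δb²) = √(29200 + 256) = 172
Q = 1830.

1830 ± 172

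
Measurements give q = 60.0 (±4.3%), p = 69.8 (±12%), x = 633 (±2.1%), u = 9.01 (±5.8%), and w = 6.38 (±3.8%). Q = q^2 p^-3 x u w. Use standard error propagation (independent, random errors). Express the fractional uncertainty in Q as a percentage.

37.7%

For a monomial Q ∝ q^2, p^-3, x, u, w, fractional errors add in quadrature:
  (2·δq/q)² = (2×0.0430)² = 0.00740;  (-3·δp/p)² = (-3×0.120)² = 0.130;  (1·δx/x)² = (1×0.0210)² = 0.000441;  (1·δu/u)² = (1×0.0580)² = 0.00336;  (1·δw/w)² = (1×0.0380)² = 0.00144
δQ/Q = √(0.142) = 0.377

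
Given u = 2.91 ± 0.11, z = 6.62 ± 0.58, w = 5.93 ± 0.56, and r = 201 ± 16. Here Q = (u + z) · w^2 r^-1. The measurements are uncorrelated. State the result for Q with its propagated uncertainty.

1.67 ± 0.357

Let h = u + z = 9.53. δh = √(δu² + δz²) = √(0.0121 + 0.336) = 0.590, so δh/h = 0.0619.
Q is then a monomial in h, w, r:
δQ/Q = √((δh/h)² + (2·δw/w)² + (-1·δr/r)²) = √(0.00384 + 0.0357 + 0.00634) = 0.214
Q = 1.67, so δQ = 0.214 × 1.67 = 0.357.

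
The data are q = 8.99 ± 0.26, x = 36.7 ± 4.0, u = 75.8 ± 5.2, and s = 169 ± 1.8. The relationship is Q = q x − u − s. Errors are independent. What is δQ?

Let p = q·x = 330. δp/p = √((1·δq/q)² + (1·δx/x)²) = √(0.000836 + 0.0119) = 0.113, so δp = 37.2.
Q = p − u − s: δQ = √(δp² + δu² + δs²) = √(1380 + 27.0 + 3.24) = 37.6

37.6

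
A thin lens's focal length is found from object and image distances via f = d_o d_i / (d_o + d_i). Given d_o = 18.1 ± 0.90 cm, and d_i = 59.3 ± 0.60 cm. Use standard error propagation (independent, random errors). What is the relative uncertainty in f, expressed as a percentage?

∂f/∂d_o = (d_i/(d_o+d_i))² = 0.587;  ∂f/∂d_i = (d_o/(d_o+d_i))² = 0.0547
δf = √((∂f/∂d_o · δd_o)² + (∂f/∂d_i · δd_i)²) = √(0.279 + 0.00108) = 0.529 cm
f = 13.9 cm, so δf/f = 0.529/13.9 = 0.0382.

3.82%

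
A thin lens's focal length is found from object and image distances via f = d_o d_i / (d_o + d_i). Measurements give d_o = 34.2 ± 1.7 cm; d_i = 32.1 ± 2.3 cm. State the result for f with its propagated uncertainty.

16.6 ± 0.730 cm

∂f/∂d_o = (d_i/(d_o+d_i))² = 0.234;  ∂f/∂d_i = (d_o/(d_o+d_i))² = 0.266
δf = √((∂f/∂d_o · δd_o)² + (∂f/∂d_i · δd_i)²) = √(0.159 + 0.375) = 0.730 cm
f = 16.6 cm.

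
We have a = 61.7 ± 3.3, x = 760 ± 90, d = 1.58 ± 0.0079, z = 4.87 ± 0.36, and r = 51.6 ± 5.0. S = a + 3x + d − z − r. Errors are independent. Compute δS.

Absolute uncertainties add in quadrature for a linear combination:
  (δa)² = 10.9;  (3·δx)² = 72900;  (δd)² = 6.24e-05;  (δz)² = 0.130;  (δr)² = 25.0
δS = √(72900) = 270

270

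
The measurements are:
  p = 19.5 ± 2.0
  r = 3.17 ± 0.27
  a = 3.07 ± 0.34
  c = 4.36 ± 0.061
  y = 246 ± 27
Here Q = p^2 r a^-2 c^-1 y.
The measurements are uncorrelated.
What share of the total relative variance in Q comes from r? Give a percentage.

(δQ/Q)² = (2·δp/p)² + (1·δr/r)² + (-2·δa/a)² + (-1·δc/c)² + (1·δy/y)²
  p term: (2×0.103)² = 0.0421
  r term: (1×0.0852)² = 0.00725
  a term: (-2×0.111)² = 0.0491
  c term: (-1×0.0140)² = 0.000196
  y term: (1×0.110)² = 0.0120
Total = 0.111. Share from r = 0.00725/0.111 = 0.0656.

6.56%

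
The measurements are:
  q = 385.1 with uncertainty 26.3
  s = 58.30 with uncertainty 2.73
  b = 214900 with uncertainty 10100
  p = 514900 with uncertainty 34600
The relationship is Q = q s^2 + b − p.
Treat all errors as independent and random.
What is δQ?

1.56e+05

Let w = q·s^2 = 1.309e+06. δw/w = √((1·δq/q)² + (2·δs/s)²) = √(0.00466 + 0.00877) = 0.116, so δw = 1.52e+05.
Q = w + b − p: δQ = √(δw² + δb² + δp²) = √(2.3e+10 + 1.02e+08 + 1.2e+09) = 1.56e+05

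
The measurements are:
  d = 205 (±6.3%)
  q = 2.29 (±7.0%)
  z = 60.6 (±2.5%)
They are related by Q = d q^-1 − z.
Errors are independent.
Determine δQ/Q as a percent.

Let p = d·q^-1 = 89.5. δp/p = √((1·δd/d)² + (-1·δq/q)²) = √(0.00397 + 0.00490) = 0.0942, so δp = 8.43.
Q = p − z: δQ = √(δp² + δz²) = √(71.1 + 2.30) = 8.57
Q = 28.9, so δQ/Q = 8.57/28.9 = 0.296.

29.6%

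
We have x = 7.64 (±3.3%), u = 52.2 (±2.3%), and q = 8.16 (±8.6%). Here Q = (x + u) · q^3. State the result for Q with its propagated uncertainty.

Let w = x + u = 59.8. δw = √(δx² + δu²) = √(0.0636 + 1.44) = 1.23, so δw/w = 0.0205.
Q is then a monomial in w, q:
δQ/Q = √((δw/w)² + (3·δq/q)²) = √(0.000420 + 0.0666) = 0.259
Q = 32500, so δQ = 0.259 × 32500 = 8410.

32500 ± 8410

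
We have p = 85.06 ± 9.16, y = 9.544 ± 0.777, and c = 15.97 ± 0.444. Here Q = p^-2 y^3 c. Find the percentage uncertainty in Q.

32.7%

Q is a product of powers, so relative uncertainties combine in quadrature:
  (-2·δp/p)² = (-2×0.108)² = 0.0464;  (3·δy/y)² = (3×0.0814)² = 0.0597;  (1·δc/c)² = (1×0.0278)² = 0.000773
δQ/Q = √(0.107) = 0.327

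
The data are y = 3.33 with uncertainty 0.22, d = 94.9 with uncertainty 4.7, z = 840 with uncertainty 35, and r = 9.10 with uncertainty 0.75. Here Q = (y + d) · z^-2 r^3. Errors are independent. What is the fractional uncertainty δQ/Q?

Let u = y + d = 98.2. δu = √(δy² + δd²) = √(0.0484 + 22.1) = 4.71, so δu/u = 0.0479.
Q is then a monomial in u, z, r:
δQ/Q = √((δu/u)² + (-2·δz/z)² + (3·δr/r)²) = √(0.00229 + 0.00694 + 0.0611) = 0.265

0.265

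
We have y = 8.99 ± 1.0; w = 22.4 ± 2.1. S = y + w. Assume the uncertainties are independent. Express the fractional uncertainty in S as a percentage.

7.41%

Sums and differences: (δS)² = Σ (cᵢ δxᵢ)².
  (δy)² = 1.00;  (δw)² = 4.41
δS = √(5.41) = 2.33
S = 31.4, so δS/S = 2.33/31.4 = 0.0741.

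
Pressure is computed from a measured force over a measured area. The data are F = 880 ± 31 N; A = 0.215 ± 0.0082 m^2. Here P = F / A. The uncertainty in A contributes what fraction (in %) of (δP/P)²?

54.0%

(δP/P)² = (1·δF/F)² + (-1·δA/A)²
  F term: (1×0.0352)² = 0.00124
  A term: (-1×0.0381)² = 0.00145
Total = 0.00270. Share from A = 0.00145/0.00270 = 0.540.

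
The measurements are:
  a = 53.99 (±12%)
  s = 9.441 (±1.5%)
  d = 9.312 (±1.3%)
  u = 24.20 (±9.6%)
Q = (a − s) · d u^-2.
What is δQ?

0.171

Let w = a − s = 44.55. δw = √(δa² + δs²) = √(42.0 + 0.0201) = 6.48, so δw/w = 0.145.
Q is then a monomial in w, d, u:
δQ/Q = √((δw/w)² + (1·δd/d)² + (-2·δu/u)²) = √(0.0212 + 0.000169 + 0.0369) = 0.241
Q = 0.7084, so δQ = 0.241 × 0.7084 = 0.171.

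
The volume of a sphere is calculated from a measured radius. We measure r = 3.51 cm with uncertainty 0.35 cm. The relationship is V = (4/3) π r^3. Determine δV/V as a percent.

Since V is a product/quotient, work with relative uncertainties:
  (3·δr/r)² = (3×0.0997)² = 0.0895
δV/V = √(0.0895) = 0.299

29.9%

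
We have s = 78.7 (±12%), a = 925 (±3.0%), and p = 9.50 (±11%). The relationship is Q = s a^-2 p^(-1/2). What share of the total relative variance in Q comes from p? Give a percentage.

(δQ/Q)² = (1·δs/s)² + (-2·δa/a)² + (−½·δp/p)²
  s term: (1×0.120)² = 0.0144
  a term: (-2×0.0300)² = 0.00360
  p term: (-0.5×0.110)² = 0.00302
Total = 0.0210. Share from p = 0.00302/0.0210 = 0.144.

14.4%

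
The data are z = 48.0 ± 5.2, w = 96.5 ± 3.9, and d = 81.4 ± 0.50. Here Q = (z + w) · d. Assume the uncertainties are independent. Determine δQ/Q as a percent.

Let u = z + w = 144. δu = √(δz² + δw²) = √(27.0 + 15.2) = 6.50, so δu/u = 0.0450.
Q is then a monomial in u, d:
δQ/Q = √((δu/u)² + (1·δd/d)²) = √(0.00202 + 3.77e-05) = 0.0454

4.54%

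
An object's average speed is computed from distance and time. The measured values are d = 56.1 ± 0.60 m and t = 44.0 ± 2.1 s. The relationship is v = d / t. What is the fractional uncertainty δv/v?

Since v is a product/quotient, work with relative uncertainties:
  (1·δd/d)² = (1×0.0107)² = 0.000114;  (-1·δt/t)² = (-1×0.0477)² = 0.00228
δv/v = √(0.00239) = 0.0489

0.0489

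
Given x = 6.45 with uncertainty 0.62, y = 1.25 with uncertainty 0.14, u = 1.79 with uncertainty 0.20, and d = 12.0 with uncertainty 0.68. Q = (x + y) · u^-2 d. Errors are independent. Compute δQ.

Let w = x + y = 7.70. δw = √(δx² + δy²) = √(0.384 + 0.0196) = 0.636, so δw/w = 0.0825.
Q is then a monomial in w, u, d:
δQ/Q = √((δw/w)² + (-2·δu/u)² + (1·δd/d)²) = √(0.00681 + 0.0499 + 0.00321) = 0.245
Q = 28.8, so δQ = 0.245 × 28.8 = 7.06.

7.06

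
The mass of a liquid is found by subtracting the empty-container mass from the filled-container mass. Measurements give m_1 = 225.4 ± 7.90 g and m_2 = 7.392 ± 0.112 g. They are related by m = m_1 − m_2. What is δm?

m is a linear combination, so absolute uncertainties add in quadrature:
  (δm_1)² = 62.4;  (δm_2)² = 0.0125
δm = √(62.4) = 7.90 g

7.90 g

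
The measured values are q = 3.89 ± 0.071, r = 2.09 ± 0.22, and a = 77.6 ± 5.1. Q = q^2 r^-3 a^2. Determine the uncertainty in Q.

3430

Relative error in a monomial: (δQ/Q)² = Σ (nᵢ · δxᵢ/xᵢ)².
  (2·δq/q)² = (2×0.0183)² = 0.00133;  (-3·δr/r)² = (-3×0.105)² = 0.0997;  (2·δa/a)² = (2×0.0657)² = 0.0173
δQ/Q = √(0.118) = 0.344
Q = 9980, so δQ = 0.344 × 9980 = 3430.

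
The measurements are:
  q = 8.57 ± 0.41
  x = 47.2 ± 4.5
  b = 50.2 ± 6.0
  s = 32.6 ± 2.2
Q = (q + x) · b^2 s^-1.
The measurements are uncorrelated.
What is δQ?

1130

Let u = q + x = 55.8. δu = √(δq² + δx²) = √(0.168 + 20.2) = 4.52, so δu/u = 0.0810.
Q is then a monomial in u, b, s:
δQ/Q = √((δu/u)² + (2·δb/b)² + (-1·δs/s)²) = √(0.00656 + 0.0571 + 0.00455) = 0.261
Q = 4310, so δQ = 0.261 × 4310 = 1130.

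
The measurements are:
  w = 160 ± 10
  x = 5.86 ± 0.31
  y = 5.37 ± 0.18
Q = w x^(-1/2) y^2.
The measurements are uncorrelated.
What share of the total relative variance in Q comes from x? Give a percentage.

(δQ/Q)² = (1·δw/w)² + (−½·δx/x)² + (2·δy/y)²
  w term: (1×0.0625)² = 0.00391
  x term: (-0.5×0.0529)² = 0.000700
  y term: (2×0.0335)² = 0.00449
Total = 0.00910. Share from x = 0.000700/0.00910 = 0.0769.

7.69%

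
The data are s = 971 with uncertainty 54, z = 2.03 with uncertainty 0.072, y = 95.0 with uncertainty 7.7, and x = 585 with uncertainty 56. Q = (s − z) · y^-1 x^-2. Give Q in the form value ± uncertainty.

(2.98 ± 0.642) × 10^-5

Let u = s − z = 969. δu = √(δs² + δz²) = √(2920 + 0.00518) = 54.0, so δu/u = 0.0557.
Q is then a monomial in u, y, x:
δQ/Q = √((δu/u)² + (-1·δy/y)² + (-2·δx/x)²) = √(0.00311 + 0.00657 + 0.0367) = 0.215
Q = 2.98e-05, so δQ = 0.215 × 2.98e-05 = 6.42e-06.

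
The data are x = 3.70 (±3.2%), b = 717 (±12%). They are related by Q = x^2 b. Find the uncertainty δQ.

Relative error in a monomial: (δQ/Q)² = Σ (nᵢ · δxᵢ/xᵢ)².
  (2·δx/x)² = (2×0.0320)² = 0.00410;  (1·δb/b)² = (1×0.120)² = 0.0144
δQ/Q = √(0.0185) = 0.136
Q = 9820, so δQ = 0.136 × 9820 = 1330.

1330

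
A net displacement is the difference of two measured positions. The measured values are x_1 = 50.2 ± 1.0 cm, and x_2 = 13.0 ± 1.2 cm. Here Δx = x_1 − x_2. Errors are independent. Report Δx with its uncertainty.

37.2 ± 1.56 cm

Absolute uncertainties add in quadrature for a linear combination:
  (δx_1)² = 1.00;  (δx_2)² = 1.44
δΔx = √(2.44) = 1.56 cm
Δx = 37.2 cm.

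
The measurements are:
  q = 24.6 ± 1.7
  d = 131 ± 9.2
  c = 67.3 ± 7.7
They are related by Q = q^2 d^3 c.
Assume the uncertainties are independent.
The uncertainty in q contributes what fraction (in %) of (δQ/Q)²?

24.9%

(δQ/Q)² = (2·δq/q)² + (3·δd/d)² + (1·δc/c)²
  q term: (2×0.0691)² = 0.0191
  d term: (3×0.0702)² = 0.0444
  c term: (1×0.114)² = 0.0131
Total = 0.0766. Share from q = 0.0191/0.0766 = 0.249.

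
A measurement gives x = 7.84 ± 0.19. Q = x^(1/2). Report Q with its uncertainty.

2.80 ± 0.0339

Since Q is a product/quotient, work with relative uncertainties:
  (½·δx/x)² = (0.5×0.0242)² = 0.000147
δQ/Q = √(0.000147) = 0.0121
Q = 2.80, so δQ = 0.0121 × 2.80 = 0.0339.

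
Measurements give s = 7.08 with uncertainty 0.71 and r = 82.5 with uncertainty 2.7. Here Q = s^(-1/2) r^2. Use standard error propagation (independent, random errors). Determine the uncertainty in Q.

211

For a monomial Q ∝ s^(-1/2), r^2, fractional errors add in quadrature:
  (−½·δs/s)² = (-0.5×0.100)² = 0.00251;  (2·δr/r)² = (2×0.0327)² = 0.00428
δQ/Q = √(0.00680) = 0.0825
Q = 2560, so δQ = 0.0825 × 2560 = 211.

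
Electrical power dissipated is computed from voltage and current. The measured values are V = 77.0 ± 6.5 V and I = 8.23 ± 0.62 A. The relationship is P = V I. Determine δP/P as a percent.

11.3%

Each factor contributes (exponent × relative error)² to (δP/P)²:
  (1·δV/V)² = (1×0.0844)² = 0.00713;  (1·δI/I)² = (1×0.0753)² = 0.00568
δP/P = √(0.0128) = 0.113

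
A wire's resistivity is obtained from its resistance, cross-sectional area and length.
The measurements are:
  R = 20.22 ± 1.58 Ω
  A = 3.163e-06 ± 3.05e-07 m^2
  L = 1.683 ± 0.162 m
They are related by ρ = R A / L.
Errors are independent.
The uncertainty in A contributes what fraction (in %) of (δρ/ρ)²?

(δρ/ρ)² = (1·δR/R)² + (1·δA/A)² + (-1·δL/L)²
  R term: (1×0.0781)² = 0.00611
  A term: (1×0.0964)² = 0.00930
  L term: (-1×0.0963)² = 0.00927
Total = 0.0247. Share from A = 0.00930/0.0247 = 0.377.

37.7%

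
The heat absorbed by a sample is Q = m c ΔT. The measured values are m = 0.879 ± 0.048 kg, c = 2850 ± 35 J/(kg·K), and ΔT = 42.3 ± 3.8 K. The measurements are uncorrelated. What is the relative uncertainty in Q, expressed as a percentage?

Since Q is a product/quotient, work with relative uncertainties:
  (1·δm/m)² = (1×0.0546)² = 0.00298;  (1·δc/c)² = (1×0.0123)² = 0.000151;  (1·δΔT/ΔT)² = (1×0.0898)² = 0.00807
δQ/Q = √(0.0112) = 0.106

10.6%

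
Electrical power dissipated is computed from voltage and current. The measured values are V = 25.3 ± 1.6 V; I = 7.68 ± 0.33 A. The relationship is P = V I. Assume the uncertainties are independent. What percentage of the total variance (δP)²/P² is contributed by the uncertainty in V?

68.4%

(δP/P)² = (1·δV/V)² + (1·δI/I)²
  V term: (1×0.0632)² = 0.00400
  I term: (1×0.0430)² = 0.00185
Total = 0.00585. Share from V = 0.00400/0.00585 = 0.684.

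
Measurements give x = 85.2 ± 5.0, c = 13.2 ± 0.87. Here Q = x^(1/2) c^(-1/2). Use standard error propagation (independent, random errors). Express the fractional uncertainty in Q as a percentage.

Since Q is a product/quotient, work with relative uncertainties:
  (½·δx/x)² = (0.5×0.0587)² = 0.000861;  (−½·δc/c)² = (-0.5×0.0659)² = 0.00109
δQ/Q = √(0.00195) = 0.0441

4.41%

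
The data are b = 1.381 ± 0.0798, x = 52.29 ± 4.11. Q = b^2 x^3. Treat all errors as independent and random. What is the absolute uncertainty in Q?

71600

Since Q is a product/quotient, work with relative uncertainties:
  (2·δb/b)² = (2×0.0578)² = 0.0134;  (3·δx/x)² = (3×0.0786)² = 0.0556
δQ/Q = √(0.0690) = 0.263
Q = 272700, so δQ = 0.263 × 272700 = 71600.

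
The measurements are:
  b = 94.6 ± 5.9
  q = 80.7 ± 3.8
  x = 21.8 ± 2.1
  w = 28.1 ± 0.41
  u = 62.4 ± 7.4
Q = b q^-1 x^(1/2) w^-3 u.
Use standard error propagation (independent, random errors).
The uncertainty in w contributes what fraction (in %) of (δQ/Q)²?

(δQ/Q)² = (1·δb/b)² + (-1·δq/q)² + (½·δx/x)² + (-3·δw/w)² + (1·δu/u)²
  b term: (1×0.0624)² = 0.00389
  q term: (-1×0.0471)² = 0.00222
  x term: (0.5×0.0963)² = 0.00232
  w term: (-3×0.0146)² = 0.00192
  u term: (1×0.119)² = 0.0141
Total = 0.0244. Share from w = 0.00192/0.0244 = 0.0785.

7.85%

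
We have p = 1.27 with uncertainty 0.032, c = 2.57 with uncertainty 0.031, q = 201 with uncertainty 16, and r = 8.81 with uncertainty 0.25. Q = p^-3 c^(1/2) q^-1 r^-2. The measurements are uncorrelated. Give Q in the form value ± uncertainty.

(5.02 ± 0.621) × 10^-5

Each factor contributes (exponent × relative error)² to (δQ/Q)²:
  (-3·δp/p)² = (-3×0.0252)² = 0.00571;  (½·δc/c)² = (0.5×0.0121)² = 3.64e-05;  (-1·δq/q)² = (-1×0.0796)² = 0.00634;  (-2·δr/r)² = (-2×0.0284)² = 0.00322
δQ/Q = √(0.0153) = 0.124
Q = 5.02e-05, so δQ = 0.124 × 5.02e-05 = 6.21e-06.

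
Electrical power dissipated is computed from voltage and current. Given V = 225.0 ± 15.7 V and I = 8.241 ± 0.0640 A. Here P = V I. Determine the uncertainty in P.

Relative error in a monomial: (δP/P)² = Σ (nᵢ · δxᵢ/xᵢ)².
  (1·δV/V)² = (1×0.0698)² = 0.00487;  (1·δI/I)² = (1×0.00777)² = 6.03e-05
δP/P = √(0.00493) = 0.0702
P = 1854 W, so δP = 0.0702 × 1854 = 130 W.

130 W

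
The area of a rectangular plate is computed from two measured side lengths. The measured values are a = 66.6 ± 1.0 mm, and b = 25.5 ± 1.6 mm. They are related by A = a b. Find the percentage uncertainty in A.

6.45%

Relative error in a monomial: (δA/A)² = Σ (nᵢ · δxᵢ/xᵢ)².
  (1·δa/a)² = (1×0.0150)² = 0.000225;  (1·δb/b)² = (1×0.0627)² = 0.00394
δA/A = √(0.00416) = 0.0645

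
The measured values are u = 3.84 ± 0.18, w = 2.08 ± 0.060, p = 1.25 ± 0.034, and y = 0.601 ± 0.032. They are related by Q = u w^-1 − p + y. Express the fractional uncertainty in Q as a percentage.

9.34%

Let h = u·w^-1 = 1.85. δh/h = √((1·δu/u)² + (-1·δw/w)²) = √(0.00220 + 0.000832) = 0.0550, so δh = 0.102.
Q = h − p + y: δQ = √(δh² + δp² + δy²) = √(0.0103 + 0.00116 + 0.00102) = 0.112
Q = 1.20, so δQ/Q = 0.112/1.20 = 0.0934.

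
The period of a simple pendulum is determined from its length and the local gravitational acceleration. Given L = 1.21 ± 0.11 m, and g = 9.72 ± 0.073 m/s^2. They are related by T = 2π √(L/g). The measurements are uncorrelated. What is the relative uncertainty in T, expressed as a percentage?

T is a product of powers, so relative uncertainties combine in quadrature:
  (½·δL/L)² = (0.5×0.0909)² = 0.00207;  (−½·δg/g)² = (-0.5×0.00751)² = 1.41e-05
δT/T = √(0.00208) = 0.0456

4.56%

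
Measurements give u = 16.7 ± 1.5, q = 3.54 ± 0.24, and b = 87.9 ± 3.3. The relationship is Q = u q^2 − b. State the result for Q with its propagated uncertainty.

121 ± 34.2

Let p = u·q^2 = 209. δp/p = √((1·δu/u)² + (2·δq/q)²) = √(0.00807 + 0.0184) = 0.163, so δp = 34.0.
Q = p − b: δQ = √(δp² + δb²) = √(1160 + 10.9) = 34.2
Q = 121.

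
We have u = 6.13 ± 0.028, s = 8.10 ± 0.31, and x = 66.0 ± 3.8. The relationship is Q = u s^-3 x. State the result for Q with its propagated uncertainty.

For a monomial Q ∝ u, s^-3, x, fractional errors add in quadrature:
  (1·δu/u)² = (1×0.00457)² = 2.09e-05;  (-3·δs/s)² = (-3×0.0383)² = 0.0132;  (1·δx/x)² = (1×0.0576)² = 0.00331
δQ/Q = √(0.0165) = 0.129
Q = 0.761, so δQ = 0.129 × 0.761 = 0.0978.

0.761 ± 0.0978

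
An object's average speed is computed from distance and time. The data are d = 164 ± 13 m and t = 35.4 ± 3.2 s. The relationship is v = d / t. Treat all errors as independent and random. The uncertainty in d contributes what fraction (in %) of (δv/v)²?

43.5%

(δv/v)² = (1·δd/d)² + (-1·δt/t)²
  d term: (1×0.0793)² = 0.00628
  t term: (-1×0.0904)² = 0.00817
Total = 0.0145. Share from d = 0.00628/0.0145 = 0.435.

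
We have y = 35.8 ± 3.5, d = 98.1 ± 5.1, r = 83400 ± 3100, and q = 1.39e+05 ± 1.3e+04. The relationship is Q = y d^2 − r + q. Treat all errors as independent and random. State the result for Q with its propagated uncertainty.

Let p = y·d^2 = 3.45e+05. δp/p = √((1·δy/y)² + (2·δd/d)²) = √(0.00956 + 0.0108) = 0.143, so δp = 49200.
Q = p − r + q: δQ = √(δp² + δr² + δq²) = √(2.42e+09 + 9.61e+06 + 1.69e+08) = 51000
Q = 4e+05.

(4.00 ± 0.510) × 10^5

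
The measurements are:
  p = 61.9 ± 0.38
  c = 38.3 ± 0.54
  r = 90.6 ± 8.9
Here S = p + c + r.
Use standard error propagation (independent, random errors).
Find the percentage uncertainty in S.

4.68%

S is a linear combination, so absolute uncertainties add in quadrature:
  (δp)² = 0.144;  (δc)² = 0.292;  (δr)² = 79.2
δS = √(79.6) = 8.92
S = 191, so δS/S = 8.92/191 = 0.0468.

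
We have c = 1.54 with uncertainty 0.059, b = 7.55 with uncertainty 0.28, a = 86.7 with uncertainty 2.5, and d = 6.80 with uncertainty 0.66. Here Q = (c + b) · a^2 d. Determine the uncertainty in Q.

Let u = c + b = 9.09. δu = √(δc² + δb²) = √(0.00348 + 0.0784) = 0.286, so δu/u = 0.0315.
Q is then a monomial in u, a, d:
δQ/Q = √((δu/u)² + (2·δa/a)² + (1·δd/d)²) = √(0.000991 + 0.00333 + 0.00942) = 0.117
Q = 4.65e+05, so δQ = 0.117 × 4.65e+05 = 54500.

54500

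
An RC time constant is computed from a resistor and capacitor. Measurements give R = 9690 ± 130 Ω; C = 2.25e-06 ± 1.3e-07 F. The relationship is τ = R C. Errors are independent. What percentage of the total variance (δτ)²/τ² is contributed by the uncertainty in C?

(δτ/τ)² = (1·δR/R)² + (1·δC/C)²
  R term: (1×0.0134)² = 0.000180
  C term: (1×0.0578)² = 0.00334
Total = 0.00352. Share from C = 0.00334/0.00352 = 0.949.

94.9%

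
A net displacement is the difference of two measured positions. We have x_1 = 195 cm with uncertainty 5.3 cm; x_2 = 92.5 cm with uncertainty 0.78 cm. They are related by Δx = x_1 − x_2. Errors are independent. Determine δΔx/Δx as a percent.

Sums and differences: (δΔx)² = Σ (cᵢ δxᵢ)².
  (δx_1)² = 28.1;  (δx_2)² = 0.608
δΔx = √(28.7) = 5.36 cm
Δx = 102 cm, so δΔx/Δx = 5.36/102 = 0.0523.

5.23%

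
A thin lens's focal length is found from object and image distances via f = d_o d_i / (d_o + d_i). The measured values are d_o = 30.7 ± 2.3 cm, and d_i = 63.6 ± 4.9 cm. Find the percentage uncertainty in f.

∂f/∂d_o = (d_i/(d_o+d_i))² = 0.455;  ∂f/∂d_i = (d_o/(d_o+d_i))² = 0.106
δf = √((∂f/∂d_o · δd_o)² + (∂f/∂d_i · δd_i)²) = √(1.09 + 0.270) = 1.17 cm
f = 20.7 cm, so δf/f = 1.17/20.7 = 0.0564.

5.64%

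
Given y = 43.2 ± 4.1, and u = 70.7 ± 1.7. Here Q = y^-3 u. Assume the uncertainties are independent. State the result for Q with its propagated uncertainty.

0.000877 ± 0.000251

Q is a product of powers, so relative uncertainties combine in quadrature:
  (-3·δy/y)² = (-3×0.0949)² = 0.0811;  (1·δu/u)² = (1×0.0240)² = 0.000578
δQ/Q = √(0.0816) = 0.286
Q = 0.000877, so δQ = 0.286 × 0.000877 = 0.000251.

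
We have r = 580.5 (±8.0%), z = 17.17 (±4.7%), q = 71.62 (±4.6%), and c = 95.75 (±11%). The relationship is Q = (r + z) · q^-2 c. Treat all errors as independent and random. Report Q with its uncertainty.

11.16 ± 1.82

Let u = r + z = 597.7. δu = √(δr² + δz²) = √(2160 + 0.651) = 46.4, so δu/u = 0.0777.
Q is then a monomial in u, q, c:
δQ/Q = √((δu/u)² + (-2·δq/q)² + (1·δc/c)²) = √(0.00604 + 0.00846 + 0.0121) = 0.163
Q = 11.16, so δQ = 0.163 × 11.16 = 1.82.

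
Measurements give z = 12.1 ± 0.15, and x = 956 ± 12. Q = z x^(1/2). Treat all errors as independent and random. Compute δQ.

Products/powers → add relative errors in quadrature, weighted by exponent:
  (1·δz/z)² = (1×0.0124)² = 0.000154;  (½·δx/x)² = (0.5×0.0126)² = 3.94e-05
δQ/Q = √(0.000193) = 0.0139
Q = 374, so δQ = 0.0139 × 374 = 5.20.

5.20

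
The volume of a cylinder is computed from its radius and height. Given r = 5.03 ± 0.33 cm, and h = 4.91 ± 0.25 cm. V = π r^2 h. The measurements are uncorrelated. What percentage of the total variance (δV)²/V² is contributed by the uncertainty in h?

(δV/V)² = (2·δr/r)² + (1·δh/h)²
  r term: (2×0.0656)² = 0.0172
  h term: (1×0.0509)² = 0.00259
Total = 0.0198. Share from h = 0.00259/0.0198 = 0.131.

13.1%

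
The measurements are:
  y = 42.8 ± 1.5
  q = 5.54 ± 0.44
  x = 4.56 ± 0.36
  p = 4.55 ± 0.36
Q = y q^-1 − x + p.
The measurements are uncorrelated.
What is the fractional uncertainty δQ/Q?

0.109

Let w = y·q^-1 = 7.73. δw/w = √((1·δy/y)² + (-1·δq/q)²) = √(0.00123 + 0.00631) = 0.0868, so δw = 0.671.
Q = w − x + p: δQ = √(δw² + δx² + δp²) = √(0.450 + 0.130 + 0.130) = 0.842
Q = 7.72, so δQ/Q = 0.842/7.72 = 0.109.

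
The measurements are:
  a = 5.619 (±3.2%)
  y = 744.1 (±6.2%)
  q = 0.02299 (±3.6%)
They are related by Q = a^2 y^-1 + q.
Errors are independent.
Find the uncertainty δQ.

0.00387

Let p = a^2·y^-1 = 0.04243. δp/p = √((2·δa/a)² + (-1·δy/y)²) = √(0.00410 + 0.00384) = 0.0891, so δp = 0.00378.
Q = p + q: δQ = √(δp² + δq²) = √(1.43e-05 + 6.85e-07) = 0.00387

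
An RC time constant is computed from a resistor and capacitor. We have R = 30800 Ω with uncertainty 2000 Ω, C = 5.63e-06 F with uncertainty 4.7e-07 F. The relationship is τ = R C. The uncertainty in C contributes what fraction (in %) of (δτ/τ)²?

62.3%

(δτ/τ)² = (1·δR/R)² + (1·δC/C)²
  R term: (1×0.0649)² = 0.00422
  C term: (1×0.0835)² = 0.00697
Total = 0.0112. Share from C = 0.00697/0.0112 = 0.623.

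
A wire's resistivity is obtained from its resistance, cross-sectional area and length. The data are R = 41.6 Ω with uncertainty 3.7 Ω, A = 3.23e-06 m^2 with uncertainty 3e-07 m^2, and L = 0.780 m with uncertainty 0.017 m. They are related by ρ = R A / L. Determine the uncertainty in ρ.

Each factor contributes (exponent × relative error)² to (δρ/ρ)²:
  (1·δR/R)² = (1×0.0889)² = 0.00791;  (1·δA/A)² = (1×0.0929)² = 0.00863;  (-1·δL/L)² = (-1×0.0218)² = 0.000475
δρ/ρ = √(0.0170) = 0.130
ρ = 0.000172 Ω·m, so δρ = 0.130 × 0.000172 = 2.25e-05 Ω·m.

2.25e-05 Ω·m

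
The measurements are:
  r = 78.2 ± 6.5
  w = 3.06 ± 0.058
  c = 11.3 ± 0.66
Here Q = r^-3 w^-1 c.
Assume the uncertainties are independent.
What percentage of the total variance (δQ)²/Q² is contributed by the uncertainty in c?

5.17%

(δQ/Q)² = (-3·δr/r)² + (-1·δw/w)² + (1·δc/c)²
  r term: (-3×0.0831)² = 0.0622
  w term: (-1×0.0190)² = 0.000359
  c term: (1×0.0584)² = 0.00341
Total = 0.0660. Share from c = 0.00341/0.0660 = 0.0517.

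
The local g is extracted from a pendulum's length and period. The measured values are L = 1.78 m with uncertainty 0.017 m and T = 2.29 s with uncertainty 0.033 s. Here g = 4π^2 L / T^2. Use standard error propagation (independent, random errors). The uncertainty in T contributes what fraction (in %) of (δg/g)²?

(δg/g)² = (1·δL/L)² + (-2·δT/T)²
  L term: (1×0.00955)² = 9.12e-05
  T term: (-2×0.0144)² = 0.000831
Total = 0.000922. Share from T = 0.000831/0.000922 = 0.901.

90.1%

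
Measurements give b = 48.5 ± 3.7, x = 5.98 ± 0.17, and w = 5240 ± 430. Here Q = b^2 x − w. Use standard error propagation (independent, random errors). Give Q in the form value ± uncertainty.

Let p = b^2·x = 14100. δp/p = √((2·δb/b)² + (1·δx/x)²) = √(0.0233 + 0.000808) = 0.155, so δp = 2180.
Q = p − w: δQ = √(δp² + δw²) = √(4.77e+06 + 1.85e+05) = 2230
Q = 8830.

8830 ± 2230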